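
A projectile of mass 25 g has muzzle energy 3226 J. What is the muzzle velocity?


v = sqrt(2*E/m) = sqrt(2*3226/0.025) = 508 m/s

508 m/s


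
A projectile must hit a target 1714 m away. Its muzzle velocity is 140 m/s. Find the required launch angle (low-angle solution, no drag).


sin(2*theta) = R*g/v0^2 = 1714*9.81/140^2 = 0.857874, theta = arcsin(0.857874)/2 = 29.54°

29.54 degrees


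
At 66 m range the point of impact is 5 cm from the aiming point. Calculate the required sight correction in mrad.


1 mrad subtends 1 cm per 10 m of range, so adj = error_cm / (dist_m / 10) = 5 / (66/10) = 0.7576 mrad

0.7576 mrad


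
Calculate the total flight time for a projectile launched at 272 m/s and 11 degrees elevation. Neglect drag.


T = 2*v0*sin(theta)/g = 2*272*sin(11°)/9.81 = 10.58 s

10.58 s


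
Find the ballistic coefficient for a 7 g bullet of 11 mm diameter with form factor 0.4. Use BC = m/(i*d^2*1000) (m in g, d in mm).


BC = m/(i*d^2*1000) = 7/(0.4 * 11^2 * 1000) = 0.0001446

0.0001446


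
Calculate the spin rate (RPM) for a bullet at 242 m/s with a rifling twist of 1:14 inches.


twist_m = 14*0.0254 = 0.3556 m
spin = v/twist = 242/0.3556 = 680.5399 rev/s
RPM = spin*60 = 680.5399*60 ≈ 40832 RPM

40832 RPM


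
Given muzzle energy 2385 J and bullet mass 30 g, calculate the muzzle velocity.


v = sqrt(2*E/m) = sqrt(2*2385/0.03) = 398.7 m/s

398.7 m/s


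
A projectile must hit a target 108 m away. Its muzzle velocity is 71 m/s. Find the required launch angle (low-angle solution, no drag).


sin(2*theta) = R*g/v0^2 = 108*9.81/71^2 = 0.210173, theta = arcsin(0.210173)/2 = 6.066°

6.066 degrees


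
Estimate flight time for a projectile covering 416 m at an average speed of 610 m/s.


t = d/v = 416/610 = 0.682 s

0.682 s


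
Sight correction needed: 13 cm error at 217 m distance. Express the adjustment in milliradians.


1 mrad subtends 1 cm per 10 m of range, so adj = error_cm / (dist_m / 10) = 13 / (217/10) = 0.5991 mrad

0.5991 mrad


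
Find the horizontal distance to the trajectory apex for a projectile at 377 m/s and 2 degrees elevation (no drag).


R = v0^2*sin(2*theta)/g = 377^2*sin(2*2°)/9.81 = 1010.64 m
apex_dist = R/2 = 1010.64/2 = 505.3 m

505.3 m


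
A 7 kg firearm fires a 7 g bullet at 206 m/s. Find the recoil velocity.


v_recoil = m_p * v_p / m_gun = 0.007 * 206 / 7 = 0.206 m/s

0.206 m/s


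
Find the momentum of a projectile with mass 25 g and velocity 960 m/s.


p = m*v = 0.025*960 = 24 kg·m/s

24 kg·m/s


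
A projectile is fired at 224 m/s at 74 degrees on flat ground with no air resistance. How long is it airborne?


T = 2*v0*sin(theta)/g = 2*224*sin(74°)/9.81 = 43.9 s

43.9 s


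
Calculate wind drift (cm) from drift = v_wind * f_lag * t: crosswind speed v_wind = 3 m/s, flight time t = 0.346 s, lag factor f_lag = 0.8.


drift = v_wind * lag * t = 3 * 0.8 * 0.346 = 0.8304 m ≈ 83.04 cm

83.04 cm


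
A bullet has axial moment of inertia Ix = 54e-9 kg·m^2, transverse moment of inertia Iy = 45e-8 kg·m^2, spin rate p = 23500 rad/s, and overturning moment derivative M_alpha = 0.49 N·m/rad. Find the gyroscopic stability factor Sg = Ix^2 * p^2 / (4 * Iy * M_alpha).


Sg = Ix^2 * p^2 / (4 * Iy * M_alpha) = (54e-9)^2 * 23500^2 / (4 * 45e-8 * 0.49) = 1.826

1.826


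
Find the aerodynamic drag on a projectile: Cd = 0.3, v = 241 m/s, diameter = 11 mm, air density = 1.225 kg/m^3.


A = pi*(d/2)^2 = pi*(11/2000)^2 = 9.50332e-05 m^2
Fd = 0.5*Cd*rho*A*v^2 = 0.5*0.3*1.225*9.50332e-05*241^2 = 1.014 N

1.014 N


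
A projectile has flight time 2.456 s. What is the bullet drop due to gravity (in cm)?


drop = 0.5*g*t^2 = 0.5*9.81*2.456^2 = 29.5866 m ≈ 2959 cm

2959 cm


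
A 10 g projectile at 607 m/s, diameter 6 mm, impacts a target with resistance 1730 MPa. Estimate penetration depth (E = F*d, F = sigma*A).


A = pi*(d/2)^2 = pi*(6/2)^2 = 28.2743 mm^2
E = 0.5*m*v^2 = 0.5*0.01*607^2 = 1842.25 J
depth = E/(sigma*A) = 1842.25 J / (1730 MPa * 28.2743 mm^2) = 1842.25/(1730 * 28.2743) m = 0.0376625 m ≈ 37.66 mm

37.66 mm


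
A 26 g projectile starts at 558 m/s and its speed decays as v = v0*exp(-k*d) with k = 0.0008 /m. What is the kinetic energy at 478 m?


v = v0*exp(-k*d) = 558*exp(-0.0008*478) = 380.68 m/s
E = 0.5*m*v^2 = 0.5*0.026*380.68^2 = 1884 J

1884 J


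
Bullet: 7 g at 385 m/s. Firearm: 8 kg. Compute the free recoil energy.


v_r = m_p*v_p/m_gun = 0.007*385/8 = 0.336875 m/s, E_r = 0.5*m_gun*v_r^2 = 0.5*8*0.336875^2 = 0.4539 J

0.4539 J


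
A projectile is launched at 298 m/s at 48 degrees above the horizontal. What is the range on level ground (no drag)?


R = v0^2 * sin(2*theta) / g = 298^2 * sin(2*48°) / 9.81 = 9003 m

9003 m


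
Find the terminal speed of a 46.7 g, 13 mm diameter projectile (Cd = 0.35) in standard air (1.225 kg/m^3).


A = pi*(d/2)^2 = pi*(13/2000)^2 = 1.32732e-04 m^2
vt = sqrt(2mg/(Cd*rho*A)) = sqrt(2*0.0467*9.81/(0.35 * 1.225 * 1.32732e-04)) = 126.9 m/s

126.9 m/s


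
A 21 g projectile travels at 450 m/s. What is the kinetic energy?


E = 0.5*m*v^2 = 0.5*0.021*450^2 = 2126 J

2126 J


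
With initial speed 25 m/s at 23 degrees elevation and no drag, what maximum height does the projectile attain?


H = (v0*sin(theta))^2 / (2g) = (25*sin(23°))^2 / (2*9.81) = 4.863 m

4.863 m


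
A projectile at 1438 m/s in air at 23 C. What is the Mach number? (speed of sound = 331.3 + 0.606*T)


a = 331.3 + 0.606*(23) = 345.238 m/s
M = v/a = 1438/345.238 = 4.165

4.165


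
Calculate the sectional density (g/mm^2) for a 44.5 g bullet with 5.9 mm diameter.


SD = m/d^2 = 44.5/5.9^2 = 1.278 g/mm^2

1.278 g/mm^2


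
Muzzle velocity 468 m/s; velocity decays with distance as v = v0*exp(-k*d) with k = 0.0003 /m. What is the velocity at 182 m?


v = v0*exp(-k*d) = 468*exp(-0.0003*182) = 443.1 m/s

443.1 m/s


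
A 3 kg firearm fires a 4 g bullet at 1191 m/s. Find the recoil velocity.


v_recoil = m_p * v_p / m_gun = 0.004 * 1191 / 3 = 1.588 m/s

1.588 m/s


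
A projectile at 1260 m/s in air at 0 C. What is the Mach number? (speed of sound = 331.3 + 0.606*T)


a = 331.3 + 0.606*(0) = 331.3 m/s
M = v/a = 1260/331.3 = 3.803

3.803


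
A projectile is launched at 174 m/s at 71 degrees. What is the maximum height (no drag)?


H = (v0*sin(theta))^2 / (2g) = (174*sin(71°))^2 / (2*9.81) = 1380 m

1380 m


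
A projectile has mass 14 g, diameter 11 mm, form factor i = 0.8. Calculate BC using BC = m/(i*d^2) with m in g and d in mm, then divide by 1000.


BC = m/(i*d^2*1000) = 14/(0.8 * 11^2 * 1000) = 0.0001446

0.0001446


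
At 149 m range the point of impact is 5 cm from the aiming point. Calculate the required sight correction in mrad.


1 mrad subtends 1 cm per 10 m of range, so adj = error_cm / (dist_m / 10) = 5 / (149/10) = 0.3356 mrad

0.3356 mrad


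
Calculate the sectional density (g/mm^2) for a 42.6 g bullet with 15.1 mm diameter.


SD = m/d^2 = 42.6/15.1^2 = 0.1868 g/mm^2

0.1868 g/mm^2


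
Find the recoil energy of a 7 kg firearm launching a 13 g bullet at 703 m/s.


v_r = m_p*v_p/m_gun = 0.013*703/7 = 1.30557 m/s, E_r = 0.5*m_gun*v_r^2 = 0.5*7*1.30557^2 = 5.966 J

5.966 J


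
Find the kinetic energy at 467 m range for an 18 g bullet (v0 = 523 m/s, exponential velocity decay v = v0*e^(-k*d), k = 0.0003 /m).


v = v0*exp(-k*d) = 523*exp(-0.0003*467) = 454.629 m/s
E = 0.5*m*v^2 = 0.5*0.018*454.629^2 = 1860 J

1860 J


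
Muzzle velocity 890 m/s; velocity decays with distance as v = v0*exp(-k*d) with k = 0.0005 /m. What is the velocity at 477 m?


v = v0*exp(-k*d) = 890*exp(-0.0005*477) = 701.1 m/s

701.1 m/s


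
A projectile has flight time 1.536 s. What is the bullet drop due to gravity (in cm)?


drop = 0.5*g*t^2 = 0.5*9.81*1.536^2 = 11.5723 m ≈ 1157 cm

1157 cm


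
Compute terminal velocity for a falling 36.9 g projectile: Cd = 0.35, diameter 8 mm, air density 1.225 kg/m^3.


A = pi*(d/2)^2 = pi*(8/2000)^2 = 5.02655e-05 m^2
vt = sqrt(2mg/(Cd*rho*A)) = sqrt(2*0.0369*9.81/(0.35 * 1.225 * 5.02655e-05)) = 183.3 m/s

183.3 m/s


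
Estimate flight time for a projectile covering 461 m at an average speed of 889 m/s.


t = d/v = 461/889 = 0.5186 s

0.5186 s


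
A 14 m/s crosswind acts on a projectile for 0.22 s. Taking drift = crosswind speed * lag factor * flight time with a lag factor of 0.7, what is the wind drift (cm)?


drift = v_wind * lag * t = 14 * 0.7 * 0.22 = 2.156 m ≈ 215.6 cm

215.6 cm


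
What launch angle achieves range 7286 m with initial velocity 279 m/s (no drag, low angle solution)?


sin(2*theta) = R*g/v0^2 = 7286*9.81/279^2 = 0.918226, theta = arcsin(0.918226)/2 = 33.33°

33.33 degrees


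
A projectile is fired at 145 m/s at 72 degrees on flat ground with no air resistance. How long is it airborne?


T = 2*v0*sin(theta)/g = 2*145*sin(72°)/9.81 = 28.11 s

28.11 s


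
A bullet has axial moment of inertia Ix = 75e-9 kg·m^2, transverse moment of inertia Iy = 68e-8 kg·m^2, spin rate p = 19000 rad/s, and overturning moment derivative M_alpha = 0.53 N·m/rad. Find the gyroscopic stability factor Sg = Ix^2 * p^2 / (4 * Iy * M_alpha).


Sg = Ix^2 * p^2 / (4 * Iy * M_alpha) = (75e-9)^2 * 19000^2 / (4 * 68e-8 * 0.53) = 1.409

1.409


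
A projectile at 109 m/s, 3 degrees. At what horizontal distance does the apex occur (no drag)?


R = v0^2*sin(2*theta)/g = 109^2*sin(2*3°)/9.81 = 126.596 m
apex_dist = R/2 = 126.596/2 = 63.3 m

63.3 m


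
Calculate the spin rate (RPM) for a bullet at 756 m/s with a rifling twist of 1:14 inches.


twist_m = 14*0.0254 = 0.3556 m
spin = v/twist = 756/0.3556 = 2125.984 rev/s
RPM = spin*60 = 2125.984*60 ≈ 127559 RPM

127559 RPM


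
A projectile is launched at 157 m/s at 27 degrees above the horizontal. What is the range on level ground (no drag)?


R = v0^2 * sin(2*theta) / g = 157^2 * sin(2*27°) / 9.81 = 2033 m

2033 m


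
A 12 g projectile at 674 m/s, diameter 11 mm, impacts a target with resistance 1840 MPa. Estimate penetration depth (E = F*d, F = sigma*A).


A = pi*(d/2)^2 = pi*(11/2)^2 = 95.0332 mm^2
E = 0.5*m*v^2 = 0.5*0.012*674^2 = 2725.66 J
depth = E/(sigma*A) = 2725.66 J / (1840 MPa * 95.0332 mm^2) = 2725.66/(1840 * 95.0332) m = 0.0155876 m ≈ 15.59 mm

15.59 mm


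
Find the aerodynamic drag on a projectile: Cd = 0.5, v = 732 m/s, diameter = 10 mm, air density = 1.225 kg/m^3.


A = pi*(d/2)^2 = pi*(10/2000)^2 = 7.85398e-05 m^2
Fd = 0.5*Cd*rho*A*v^2 = 0.5*0.5*1.225*7.85398e-05*732^2 = 12.89 N

12.89 N


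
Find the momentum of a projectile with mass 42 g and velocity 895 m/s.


p = m*v = 0.042*895 = 37.59 kg·m/s

37.59 kg·m/s


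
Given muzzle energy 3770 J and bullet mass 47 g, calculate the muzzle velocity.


v = sqrt(2*E/m) = sqrt(2*3770/0.047) = 400.5 m/s

400.5 m/s


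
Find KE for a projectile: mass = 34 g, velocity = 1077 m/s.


E = 0.5*m*v^2 = 0.5*0.034*1077^2 = 19719 J

19719 J


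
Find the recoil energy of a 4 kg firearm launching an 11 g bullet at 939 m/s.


v_r = m_p*v_p/m_gun = 0.011*939/4 = 2.58225 m/s, E_r = 0.5*m_gun*v_r^2 = 0.5*4*2.58225^2 = 13.34 J

13.34 J


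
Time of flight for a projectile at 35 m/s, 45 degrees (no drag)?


T = 2*v0*sin(theta)/g = 2*35*sin(45°)/9.81 = 5.046 s

5.046 s


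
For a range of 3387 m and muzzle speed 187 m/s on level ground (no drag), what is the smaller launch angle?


sin(2*theta) = R*g/v0^2 = 3387*9.81/187^2 = 0.950169, theta = arcsin(0.950169)/2 = 35.92°

35.92 degrees


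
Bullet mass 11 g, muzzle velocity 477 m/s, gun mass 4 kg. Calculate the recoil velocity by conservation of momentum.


v_recoil = m_p * v_p / m_gun = 0.011 * 477 / 4 = 1.312 m/s

1.312 m/s


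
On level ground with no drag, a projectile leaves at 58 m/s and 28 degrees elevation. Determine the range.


R = v0^2 * sin(2*theta) / g = 58^2 * sin(2*28°) / 9.81 = 284.3 m

284.3 m


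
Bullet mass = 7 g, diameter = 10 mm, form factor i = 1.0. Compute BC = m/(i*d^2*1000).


BC = m/(i*d^2*1000) = 7/(1.0 * 10^2 * 1000) = 7e-05

7e-05


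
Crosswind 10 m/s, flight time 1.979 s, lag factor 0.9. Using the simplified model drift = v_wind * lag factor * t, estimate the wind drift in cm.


drift = v_wind * lag * t = 10 * 0.9 * 1.979 = 17.811 m ≈ 1781 cm

1781 cm


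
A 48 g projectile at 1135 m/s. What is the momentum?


p = m*v = 0.048*1135 = 54.48 kg·m/s

54.48 kg·m/s


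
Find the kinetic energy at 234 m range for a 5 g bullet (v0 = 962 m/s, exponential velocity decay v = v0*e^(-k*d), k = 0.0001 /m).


v = v0*exp(-k*d) = 962*exp(-0.0001*234) = 939.751 m/s
E = 0.5*m*v^2 = 0.5*0.005*939.751^2 = 2208 J

2208 J


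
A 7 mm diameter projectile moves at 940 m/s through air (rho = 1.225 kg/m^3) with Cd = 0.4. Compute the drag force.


A = pi*(d/2)^2 = pi*(7/2000)^2 = 3.84845e-05 m^2
Fd = 0.5*Cd*rho*A*v^2 = 0.5*0.4*1.225*3.84845e-05*940^2 = 8.331 N

8.331 N


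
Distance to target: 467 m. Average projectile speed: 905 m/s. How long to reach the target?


t = d/v = 467/905 = 0.516 s

0.516 s


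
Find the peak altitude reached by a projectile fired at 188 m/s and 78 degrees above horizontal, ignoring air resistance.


H = (v0*sin(theta))^2 / (2g) = (188*sin(78°))^2 / (2*9.81) = 1724 m

1724 m


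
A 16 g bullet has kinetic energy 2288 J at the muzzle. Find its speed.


v = sqrt(2*E/m) = sqrt(2*2288/0.016) = 534.8 m/s

534.8 m/s


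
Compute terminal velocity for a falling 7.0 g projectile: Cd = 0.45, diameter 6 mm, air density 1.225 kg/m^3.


A = pi*(d/2)^2 = pi*(6/2000)^2 = 2.82743e-05 m^2
vt = sqrt(2mg/(Cd*rho*A)) = sqrt(2*0.007*9.81/(0.45 * 1.225 * 2.82743e-05)) = 93.87 m/s

93.87 m/s


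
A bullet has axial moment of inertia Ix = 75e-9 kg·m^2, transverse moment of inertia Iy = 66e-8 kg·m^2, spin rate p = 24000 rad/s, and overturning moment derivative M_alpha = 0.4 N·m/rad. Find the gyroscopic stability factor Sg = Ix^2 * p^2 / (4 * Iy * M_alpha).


Sg = Ix^2 * p^2 / (4 * Iy * M_alpha) = (75e-9)^2 * 24000^2 / (4 * 66e-8 * 0.4) = 3.068

3.068


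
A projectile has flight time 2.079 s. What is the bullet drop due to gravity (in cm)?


drop = 0.5*g*t^2 = 0.5*9.81*2.079^2 = 21.2006 m ≈ 2120 cm

2120 cm


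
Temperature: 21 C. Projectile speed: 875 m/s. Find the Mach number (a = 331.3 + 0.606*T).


a = 331.3 + 0.606*(21) = 344.026 m/s
M = v/a = 875/344.026 = 2.543

2.543


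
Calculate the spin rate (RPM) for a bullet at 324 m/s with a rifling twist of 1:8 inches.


twist_m = 8*0.0254 = 0.2032 m
spin = v/twist = 324/0.2032 = 1594.488 rev/s
RPM = spin*60 = 1594.488*60 ≈ 95669 RPM

95669 RPM


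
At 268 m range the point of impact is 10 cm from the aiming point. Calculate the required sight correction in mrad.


1 mrad subtends 1 cm per 10 m of range, so adj = error_cm / (dist_m / 10) = 10 / (268/10) = 0.3731 mrad

0.3731 mrad


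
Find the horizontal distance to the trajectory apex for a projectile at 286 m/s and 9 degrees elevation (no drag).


R = v0^2*sin(2*theta)/g = 286^2*sin(2*9°)/9.81 = 2576.59 m
apex_dist = R/2 = 2576.59/2 = 1288 m

1288 m


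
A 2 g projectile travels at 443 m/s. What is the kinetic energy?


E = 0.5*m*v^2 = 0.5*0.002*443^2 = 196.2 J

196.2 J


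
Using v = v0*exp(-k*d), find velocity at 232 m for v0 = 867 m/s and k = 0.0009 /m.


v = v0*exp(-k*d) = 867*exp(-0.0009*232) = 703.6 m/s

703.6 m/s


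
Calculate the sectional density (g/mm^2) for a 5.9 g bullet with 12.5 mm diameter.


SD = m/d^2 = 5.9/12.5^2 = 0.03776 g/mm^2

0.03776 g/mm^2


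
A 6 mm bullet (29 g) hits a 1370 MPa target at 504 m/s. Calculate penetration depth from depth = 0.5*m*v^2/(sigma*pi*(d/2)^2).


A = pi*(d/2)^2 = pi*(6/2)^2 = 28.2743 mm^2
E = 0.5*m*v^2 = 0.5*0.029*504^2 = 3683.23 J
depth = E/(sigma*A) = 3683.23 J / (1370 MPa * 28.2743 mm^2) = 3683.23/(1370 * 28.2743) m = 0.0950859 m ≈ 95.09 mm

95.09 mm


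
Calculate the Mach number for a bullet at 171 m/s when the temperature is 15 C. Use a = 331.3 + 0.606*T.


a = 331.3 + 0.606*(15) = 340.39 m/s
M = v/a = 171/340.39 = 0.5024

0.5024


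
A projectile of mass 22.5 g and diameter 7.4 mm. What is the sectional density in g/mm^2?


SD = m/d^2 = 22.5/7.4^2 = 0.4109 g/mm^2

0.4109 g/mm^2


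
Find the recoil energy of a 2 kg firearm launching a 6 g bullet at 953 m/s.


v_r = m_p*v_p/m_gun = 0.006*953/2 = 2.859 m/s, E_r = 0.5*m_gun*v_r^2 = 0.5*2*2.859^2 = 8.174 J

8.174 J


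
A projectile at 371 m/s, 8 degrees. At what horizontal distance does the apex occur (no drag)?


R = v0^2*sin(2*theta)/g = 371^2*sin(2*8°)/9.81 = 3867.38 m
apex_dist = R/2 = 3867.38/2 = 1934 m

1934 m


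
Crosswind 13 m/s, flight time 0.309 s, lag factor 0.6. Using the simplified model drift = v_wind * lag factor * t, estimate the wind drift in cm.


drift = v_wind * lag * t = 13 * 0.6 * 0.309 = 2.4102 m ≈ 241 cm

241 cm


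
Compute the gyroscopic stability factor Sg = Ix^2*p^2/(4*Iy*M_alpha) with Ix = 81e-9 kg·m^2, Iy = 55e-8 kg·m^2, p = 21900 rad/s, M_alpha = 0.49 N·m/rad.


Sg = Ix^2 * p^2 / (4 * Iy * M_alpha) = (81e-9)^2 * 21900^2 / (4 * 55e-8 * 0.49) = 2.919

2.919


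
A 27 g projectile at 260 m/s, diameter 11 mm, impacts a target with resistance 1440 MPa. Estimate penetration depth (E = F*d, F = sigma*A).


A = pi*(d/2)^2 = pi*(11/2)^2 = 95.0332 mm^2
E = 0.5*m*v^2 = 0.5*0.027*260^2 = 912.6 J
depth = E/(sigma*A) = 912.6 J / (1440 MPa * 95.0332 mm^2) = 912.6/(1440 * 95.0332) m = 0.00666872 m ≈ 6.669 mm

6.669 mm


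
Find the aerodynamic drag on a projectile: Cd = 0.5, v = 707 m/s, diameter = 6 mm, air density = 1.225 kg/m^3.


A = pi*(d/2)^2 = pi*(6/2000)^2 = 2.82743e-05 m^2
Fd = 0.5*Cd*rho*A*v^2 = 0.5*0.5*1.225*2.82743e-05*707^2 = 4.328 N

4.328 N


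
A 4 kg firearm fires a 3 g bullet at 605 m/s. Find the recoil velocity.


v_recoil = m_p * v_p / m_gun = 0.003 * 605 / 4 = 0.4537 m/s

0.4537 m/s


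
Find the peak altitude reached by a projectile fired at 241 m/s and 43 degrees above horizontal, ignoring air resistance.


H = (v0*sin(theta))^2 / (2g) = (241*sin(43°))^2 / (2*9.81) = 1377 m

1377 m


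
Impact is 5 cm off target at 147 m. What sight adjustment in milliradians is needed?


1 mrad subtends 1 cm per 10 m of range, so adj = error_cm / (dist_m / 10) = 5 / (147/10) = 0.3401 mrad

0.3401 mrad


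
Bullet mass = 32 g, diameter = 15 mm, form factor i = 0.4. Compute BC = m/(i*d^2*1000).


BC = m/(i*d^2*1000) = 32/(0.4 * 15^2 * 1000) = 0.0003556

0.0003556


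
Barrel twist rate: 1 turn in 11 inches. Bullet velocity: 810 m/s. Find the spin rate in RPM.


twist_m = 11*0.0254 = 0.2794 m
spin = v/twist = 810/0.2794 = 2899.069 rev/s
RPM = spin*60 = 2899.069*60 ≈ 173944 RPM

173944 RPM


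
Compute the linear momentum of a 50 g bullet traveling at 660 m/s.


p = m*v = 0.05*660 = 33 kg·m/s

33 kg·m/s


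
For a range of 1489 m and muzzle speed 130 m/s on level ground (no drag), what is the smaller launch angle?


sin(2*theta) = R*g/v0^2 = 1489*9.81/130^2 = 0.864325, theta = arcsin(0.864325)/2 = 29.9°

29.9 degrees


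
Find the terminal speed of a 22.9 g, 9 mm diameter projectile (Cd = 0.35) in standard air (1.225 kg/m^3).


A = pi*(d/2)^2 = pi*(9/2000)^2 = 6.36173e-05 m^2
vt = sqrt(2mg/(Cd*rho*A)) = sqrt(2*0.0229*9.81/(0.35 * 1.225 * 6.36173e-05)) = 128.3 m/s

128.3 m/s


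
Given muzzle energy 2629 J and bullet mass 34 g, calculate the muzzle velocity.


v = sqrt(2*E/m) = sqrt(2*2629/0.034) = 393.3 m/s

393.3 m/s


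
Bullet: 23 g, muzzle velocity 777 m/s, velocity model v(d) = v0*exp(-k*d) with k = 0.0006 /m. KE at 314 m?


v = v0*exp(-k*d) = 777*exp(-0.0006*314) = 643.576 m/s
E = 0.5*m*v^2 = 0.5*0.023*643.576^2 = 4763 J

4763 J


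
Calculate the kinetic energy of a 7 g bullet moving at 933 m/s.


E = 0.5*m*v^2 = 0.5*0.007*933^2 = 3047 J

3047 J


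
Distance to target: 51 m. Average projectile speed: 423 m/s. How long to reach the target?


t = d/v = 51/423 = 0.1206 s

0.1206 s


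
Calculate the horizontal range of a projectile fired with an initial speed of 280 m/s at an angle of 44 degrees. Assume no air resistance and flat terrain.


R = v0^2 * sin(2*theta) / g = 280^2 * sin(2*44°) / 9.81 = 7987 m

7987 m


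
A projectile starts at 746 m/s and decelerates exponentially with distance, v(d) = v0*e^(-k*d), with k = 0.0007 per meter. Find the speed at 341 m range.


v = v0*exp(-k*d) = 746*exp(-0.0007*341) = 587.6 m/s

587.6 m/s


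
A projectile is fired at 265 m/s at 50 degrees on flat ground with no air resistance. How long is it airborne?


T = 2*v0*sin(theta)/g = 2*265*sin(50°)/9.81 = 41.39 s

41.39 s


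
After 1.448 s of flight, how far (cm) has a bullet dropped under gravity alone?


drop = 0.5*g*t^2 = 0.5*9.81*1.448^2 = 10.2843 m ≈ 1028 cm

1028 cm


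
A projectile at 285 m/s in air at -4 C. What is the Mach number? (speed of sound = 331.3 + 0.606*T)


a = 331.3 + 0.606*(-4) = 328.876 m/s
M = v/a = 285/328.876 = 0.8666

0.8666


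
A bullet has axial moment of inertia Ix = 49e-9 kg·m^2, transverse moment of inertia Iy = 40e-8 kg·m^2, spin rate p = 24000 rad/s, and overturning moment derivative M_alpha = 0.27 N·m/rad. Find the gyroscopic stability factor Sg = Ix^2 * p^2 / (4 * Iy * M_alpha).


Sg = Ix^2 * p^2 / (4 * Iy * M_alpha) = (49e-9)^2 * 24000^2 / (4 * 40e-8 * 0.27) = 3.201

3.201


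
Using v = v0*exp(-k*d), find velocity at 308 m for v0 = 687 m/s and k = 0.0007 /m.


v = v0*exp(-k*d) = 687*exp(-0.0007*308) = 553.8 m/s

553.8 m/s


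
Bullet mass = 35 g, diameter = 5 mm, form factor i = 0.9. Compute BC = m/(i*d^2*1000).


BC = m/(i*d^2*1000) = 35/(0.9 * 5^2 * 1000) = 0.001556

0.001556


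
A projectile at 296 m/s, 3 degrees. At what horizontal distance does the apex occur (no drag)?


R = v0^2*sin(2*theta)/g = 296^2*sin(2*3°)/9.81 = 933.574 m
apex_dist = R/2 = 933.574/2 = 466.8 m

466.8 m


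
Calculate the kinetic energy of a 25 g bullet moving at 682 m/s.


E = 0.5*m*v^2 = 0.5*0.025*682^2 = 5814 J

5814 J


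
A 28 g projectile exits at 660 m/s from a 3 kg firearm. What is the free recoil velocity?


v_recoil = m_p * v_p / m_gun = 0.028 * 660 / 3 = 6.16 m/s

6.16 m/s


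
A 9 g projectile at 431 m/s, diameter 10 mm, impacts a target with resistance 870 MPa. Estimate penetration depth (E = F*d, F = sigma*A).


A = pi*(d/2)^2 = pi*(10/2)^2 = 78.5398 mm^2
E = 0.5*m*v^2 = 0.5*0.009*431^2 = 835.924 J
depth = E/(sigma*A) = 835.924 J / (870 MPa * 78.5398 mm^2) = 835.924/(870 * 78.5398) m = 0.0122337 m ≈ 12.23 mm

12.23 mm


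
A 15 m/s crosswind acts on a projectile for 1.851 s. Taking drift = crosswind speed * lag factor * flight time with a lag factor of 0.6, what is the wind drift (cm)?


drift = v_wind * lag * t = 15 * 0.6 * 1.851 = 16.659 m ≈ 1666 cm

1666 cm


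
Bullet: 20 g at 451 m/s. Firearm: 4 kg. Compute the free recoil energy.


v_r = m_p*v_p/m_gun = 0.02*451/4 = 2.255 m/s, E_r = 0.5*m_gun*v_r^2 = 0.5*4*2.255^2 = 10.17 J

10.17 J


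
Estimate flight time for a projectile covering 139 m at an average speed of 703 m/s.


t = d/v = 139/703 = 0.1977 s

0.1977 s


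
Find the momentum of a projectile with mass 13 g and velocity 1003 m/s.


p = m*v = 0.013*1003 = 13.04 kg·m/s

13.04 kg·m/s


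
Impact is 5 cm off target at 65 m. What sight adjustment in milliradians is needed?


1 mrad subtends 1 cm per 10 m of range, so adj = error_cm / (dist_m / 10) = 5 / (65/10) = 0.7692 mrad

0.7692 mrad


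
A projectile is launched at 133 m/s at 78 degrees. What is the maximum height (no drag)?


H = (v0*sin(theta))^2 / (2g) = (133*sin(78°))^2 / (2*9.81) = 862.6 m

862.6 m


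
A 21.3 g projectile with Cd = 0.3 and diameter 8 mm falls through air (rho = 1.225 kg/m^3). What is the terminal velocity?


A = pi*(d/2)^2 = pi*(8/2000)^2 = 5.02655e-05 m^2
vt = sqrt(2mg/(Cd*rho*A)) = sqrt(2*0.0213*9.81/(0.3 * 1.225 * 5.02655e-05)) = 150.4 m/s

150.4 m/s


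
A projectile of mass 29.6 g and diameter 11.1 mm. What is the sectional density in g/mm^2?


SD = m/d^2 = 29.6/11.1^2 = 0.2402 g/mm^2

0.2402 g/mm^2


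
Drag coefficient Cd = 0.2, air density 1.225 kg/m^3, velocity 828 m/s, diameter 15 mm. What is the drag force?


A = pi*(d/2)^2 = pi*(15/2000)^2 = 1.76715e-04 m^2
Fd = 0.5*Cd*rho*A*v^2 = 0.5*0.2*1.225*1.76715e-04*828^2 = 14.84 N

14.84 N


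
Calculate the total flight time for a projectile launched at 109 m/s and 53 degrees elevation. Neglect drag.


T = 2*v0*sin(theta)/g = 2*109*sin(53°)/9.81 = 17.75 s

17.75 s


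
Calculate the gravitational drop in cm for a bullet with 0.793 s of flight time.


drop = 0.5*g*t^2 = 0.5*9.81*0.793^2 = 3.0845 m ≈ 308.5 cm

308.5 cm


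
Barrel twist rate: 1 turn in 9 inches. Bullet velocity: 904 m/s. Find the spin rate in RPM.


twist_m = 9*0.0254 = 0.2286 m
spin = v/twist = 904/0.2286 = 3954.506 rev/s
RPM = spin*60 = 3954.506*60 ≈ 237270 RPM

237270 RPM


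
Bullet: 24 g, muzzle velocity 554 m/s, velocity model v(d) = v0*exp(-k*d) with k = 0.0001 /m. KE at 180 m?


v = v0*exp(-k*d) = 554*exp(-0.0001*180) = 544.117 m/s
E = 0.5*m*v^2 = 0.5*0.024*544.117^2 = 3553 J

3553 J


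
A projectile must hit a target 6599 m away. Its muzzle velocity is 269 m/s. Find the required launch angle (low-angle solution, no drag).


sin(2*theta) = R*g/v0^2 = 6599*9.81/269^2 = 0.894628, theta = arcsin(0.894628)/2 = 31.73°

31.73 degrees


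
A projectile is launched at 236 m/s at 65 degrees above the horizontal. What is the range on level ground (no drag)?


R = v0^2 * sin(2*theta) / g = 236^2 * sin(2*65°) / 9.81 = 4349 m

4349 m


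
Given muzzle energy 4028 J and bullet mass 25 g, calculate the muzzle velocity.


v = sqrt(2*E/m) = sqrt(2*4028/0.025) = 567.7 m/s

567.7 m/s


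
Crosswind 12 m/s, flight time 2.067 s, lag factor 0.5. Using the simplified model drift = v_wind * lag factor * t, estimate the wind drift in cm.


drift = v_wind * lag * t = 12 * 0.5 * 2.067 = 12.402 m ≈ 1240 cm

1240 cm


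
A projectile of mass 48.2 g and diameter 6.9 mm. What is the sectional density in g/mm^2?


SD = m/d^2 = 48.2/6.9^2 = 1.012 g/mm^2

1.012 g/mm^2


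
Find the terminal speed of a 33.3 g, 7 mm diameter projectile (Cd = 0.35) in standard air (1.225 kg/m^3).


A = pi*(d/2)^2 = pi*(7/2000)^2 = 3.84845e-05 m^2
vt = sqrt(2mg/(Cd*rho*A)) = sqrt(2*0.0333*9.81/(0.35 * 1.225 * 3.84845e-05)) = 199 m/s

199 m/s


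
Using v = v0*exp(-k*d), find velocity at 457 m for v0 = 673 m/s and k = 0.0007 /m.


v = v0*exp(-k*d) = 673*exp(-0.0007*457) = 488.7 m/s

488.7 m/s


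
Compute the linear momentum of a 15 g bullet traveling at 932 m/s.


p = m*v = 0.015*932 = 13.98 kg·m/s

13.98 kg·m/s


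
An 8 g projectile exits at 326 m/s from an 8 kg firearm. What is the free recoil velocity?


v_recoil = m_p * v_p / m_gun = 0.008 * 326 / 8 = 0.326 m/s

0.326 m/s


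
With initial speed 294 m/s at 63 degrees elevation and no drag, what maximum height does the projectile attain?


H = (v0*sin(theta))^2 / (2g) = (294*sin(63°))^2 / (2*9.81) = 3497 m

3497 m


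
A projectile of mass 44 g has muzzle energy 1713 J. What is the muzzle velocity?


v = sqrt(2*E/m) = sqrt(2*1713/0.044) = 279 m/s

279 m/s


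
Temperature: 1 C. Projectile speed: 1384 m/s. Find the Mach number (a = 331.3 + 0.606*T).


a = 331.3 + 0.606*(1) = 331.906 m/s
M = v/a = 1384/331.906 = 4.17

4.17


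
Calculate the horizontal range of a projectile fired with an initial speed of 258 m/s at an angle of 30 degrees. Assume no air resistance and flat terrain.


R = v0^2 * sin(2*theta) / g = 258^2 * sin(2*30°) / 9.81 = 5876 m

5876 m


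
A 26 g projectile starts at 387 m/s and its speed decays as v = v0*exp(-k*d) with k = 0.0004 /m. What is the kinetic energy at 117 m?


v = v0*exp(-k*d) = 387*exp(-0.0004*117) = 369.306 m/s
E = 0.5*m*v^2 = 0.5*0.026*369.306^2 = 1773 J

1773 J


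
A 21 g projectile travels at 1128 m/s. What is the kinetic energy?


E = 0.5*m*v^2 = 0.5*0.021*1128^2 = 13360 J

13360 J


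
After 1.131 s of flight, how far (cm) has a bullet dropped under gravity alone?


drop = 0.5*g*t^2 = 0.5*9.81*1.131^2 = 6.27428 m ≈ 627.4 cm

627.4 cm


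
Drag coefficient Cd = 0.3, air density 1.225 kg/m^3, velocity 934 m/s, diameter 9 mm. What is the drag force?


A = pi*(d/2)^2 = pi*(9/2000)^2 = 6.36173e-05 m^2
Fd = 0.5*Cd*rho*A*v^2 = 0.5*0.3*1.225*6.36173e-05*934^2 = 10.2 N

10.2 N


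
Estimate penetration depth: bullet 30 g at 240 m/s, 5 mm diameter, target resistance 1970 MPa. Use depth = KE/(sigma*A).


A = pi*(d/2)^2 = pi*(5/2)^2 = 19.635 mm^2
E = 0.5*m*v^2 = 0.5*0.03*240^2 = 864 J
depth = E/(sigma*A) = 864 J / (1970 MPa * 19.635 mm^2) = 864/(1970 * 19.635) m = 0.0223366 m ≈ 22.34 mm

22.34 mm


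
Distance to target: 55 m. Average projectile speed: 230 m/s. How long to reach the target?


t = d/v = 55/230 = 0.2391 s

0.2391 s


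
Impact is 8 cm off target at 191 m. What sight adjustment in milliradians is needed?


1 mrad subtends 1 cm per 10 m of range, so adj = error_cm / (dist_m / 10) = 8 / (191/10) = 0.4188 mrad

0.4188 mrad


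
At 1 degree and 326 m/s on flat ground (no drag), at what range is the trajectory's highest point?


R = v0^2*sin(2*theta)/g = 326^2*sin(2*1°)/9.81 = 378.081 m
apex_dist = R/2 = 378.081/2 = 189 m

189 m


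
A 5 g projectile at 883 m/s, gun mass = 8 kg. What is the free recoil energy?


v_r = m_p*v_p/m_gun = 0.005*883/8 = 0.551875 m/s, E_r = 0.5*m_gun*v_r^2 = 0.5*8*0.551875^2 = 1.218 J

1.218 J


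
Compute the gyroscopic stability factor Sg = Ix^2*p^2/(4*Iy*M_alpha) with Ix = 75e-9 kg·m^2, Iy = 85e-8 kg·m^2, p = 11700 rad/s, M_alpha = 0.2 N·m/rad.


Sg = Ix^2 * p^2 / (4 * Iy * M_alpha) = (75e-9)^2 * 11700^2 / (4 * 85e-8 * 0.2) = 1.132

1.132


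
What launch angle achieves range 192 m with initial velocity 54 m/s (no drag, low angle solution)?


sin(2*theta) = R*g/v0^2 = 192*9.81/54^2 = 0.645926, theta = arcsin(0.645926)/2 = 20.12°

20.12 degrees


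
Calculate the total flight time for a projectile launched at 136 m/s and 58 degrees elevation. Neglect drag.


T = 2*v0*sin(theta)/g = 2*136*sin(58°)/9.81 = 23.51 s

23.51 s


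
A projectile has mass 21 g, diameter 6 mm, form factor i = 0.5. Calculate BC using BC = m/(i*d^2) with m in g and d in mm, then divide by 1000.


BC = m/(i*d^2*1000) = 21/(0.5 * 6^2 * 1000) = 0.001167

0.001167


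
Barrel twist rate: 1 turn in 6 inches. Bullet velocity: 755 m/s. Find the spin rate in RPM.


twist_m = 6*0.0254 = 0.1524 m
spin = v/twist = 755/0.1524 = 4954.068 rev/s
RPM = spin*60 = 4954.068*60 ≈ 297244 RPM

297244 RPM


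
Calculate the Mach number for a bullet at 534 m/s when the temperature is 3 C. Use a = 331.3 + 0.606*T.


a = 331.3 + 0.606*(3) = 333.118 m/s
M = v/a = 534/333.118 = 1.603

1.603


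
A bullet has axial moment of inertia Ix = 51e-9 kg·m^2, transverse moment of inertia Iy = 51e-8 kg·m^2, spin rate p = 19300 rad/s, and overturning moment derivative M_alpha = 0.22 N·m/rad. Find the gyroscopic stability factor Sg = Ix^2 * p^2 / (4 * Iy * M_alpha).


Sg = Ix^2 * p^2 / (4 * Iy * M_alpha) = (51e-9)^2 * 19300^2 / (4 * 51e-8 * 0.22) = 2.159

2.159


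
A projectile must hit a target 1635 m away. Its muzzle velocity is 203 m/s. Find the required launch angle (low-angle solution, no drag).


sin(2*theta) = R*g/v0^2 = 1635*9.81/203^2 = 0.38922, theta = arcsin(0.38922)/2 = 11.45°

11.45 degrees


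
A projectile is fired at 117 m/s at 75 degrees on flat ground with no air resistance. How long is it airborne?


T = 2*v0*sin(theta)/g = 2*117*sin(75°)/9.81 = 23.04 s

23.04 s


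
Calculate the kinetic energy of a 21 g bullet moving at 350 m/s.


E = 0.5*m*v^2 = 0.5*0.021*350^2 = 1286 J

1286 J


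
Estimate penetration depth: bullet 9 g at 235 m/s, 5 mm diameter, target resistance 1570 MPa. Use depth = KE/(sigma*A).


A = pi*(d/2)^2 = pi*(5/2)^2 = 19.635 mm^2
E = 0.5*m*v^2 = 0.5*0.009*235^2 = 248.512 J
depth = E/(sigma*A) = 248.512 J / (1570 MPa * 19.635 mm^2) = 248.512/(1570 * 19.635) m = 0.00806155 m ≈ 8.062 mm

8.062 mm


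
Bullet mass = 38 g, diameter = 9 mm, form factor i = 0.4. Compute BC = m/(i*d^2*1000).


BC = m/(i*d^2*1000) = 38/(0.4 * 9^2 * 1000) = 0.001173

0.001173


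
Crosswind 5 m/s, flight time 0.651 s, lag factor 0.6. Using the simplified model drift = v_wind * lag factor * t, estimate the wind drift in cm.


drift = v_wind * lag * t = 5 * 0.6 * 0.651 = 1.953 m ≈ 195.3 cm

195.3 cm


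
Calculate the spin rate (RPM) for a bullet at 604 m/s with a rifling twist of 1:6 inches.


twist_m = 6*0.0254 = 0.1524 m
spin = v/twist = 604/0.1524 = 3963.255 rev/s
RPM = spin*60 = 3963.255*60 ≈ 237795 RPM

237795 RPM


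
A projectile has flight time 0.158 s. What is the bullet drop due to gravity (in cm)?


drop = 0.5*g*t^2 = 0.5*9.81*0.158^2 = 0.122448 m ≈ 12.24 cm

12.24 cm


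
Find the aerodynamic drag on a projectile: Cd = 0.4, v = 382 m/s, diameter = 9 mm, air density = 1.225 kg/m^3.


A = pi*(d/2)^2 = pi*(9/2000)^2 = 6.36173e-05 m^2
Fd = 0.5*Cd*rho*A*v^2 = 0.5*0.4*1.225*6.36173e-05*382^2 = 2.274 N

2.274 N


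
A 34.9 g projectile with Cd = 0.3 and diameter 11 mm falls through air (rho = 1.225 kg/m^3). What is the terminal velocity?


A = pi*(d/2)^2 = pi*(11/2000)^2 = 9.50332e-05 m^2
vt = sqrt(2mg/(Cd*rho*A)) = sqrt(2*0.0349*9.81/(0.3 * 1.225 * 9.50332e-05)) = 140 m/s

140 m/s


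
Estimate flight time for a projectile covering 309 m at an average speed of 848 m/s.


t = d/v = 309/848 = 0.3644 s

0.3644 s


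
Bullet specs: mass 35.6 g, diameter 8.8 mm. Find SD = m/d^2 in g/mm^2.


SD = m/d^2 = 35.6/8.8^2 = 0.4597 g/mm^2

0.4597 g/mm^2


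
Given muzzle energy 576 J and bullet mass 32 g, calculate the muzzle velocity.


v = sqrt(2*E/m) = sqrt(2*576/0.032) = 189.7 m/s

189.7 m/s


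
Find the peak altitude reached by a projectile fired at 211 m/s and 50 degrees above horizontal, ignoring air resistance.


H = (v0*sin(theta))^2 / (2g) = (211*sin(50°))^2 / (2*9.81) = 1332 m

1332 m


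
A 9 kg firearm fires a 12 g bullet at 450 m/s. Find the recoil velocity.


v_recoil = m_p * v_p / m_gun = 0.012 * 450 / 9 = 0.6 m/s

0.6 m/s


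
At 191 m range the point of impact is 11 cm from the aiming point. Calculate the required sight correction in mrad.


1 mrad subtends 1 cm per 10 m of range, so adj = error_cm / (dist_m / 10) = 11 / (191/10) = 0.5759 mrad

0.5759 mrad


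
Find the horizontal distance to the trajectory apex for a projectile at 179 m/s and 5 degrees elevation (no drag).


R = v0^2*sin(2*theta)/g = 179^2*sin(2*5°)/9.81 = 567.162 m
apex_dist = R/2 = 567.162/2 = 283.6 m

283.6 m


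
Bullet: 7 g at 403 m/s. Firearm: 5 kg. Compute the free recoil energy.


v_r = m_p*v_p/m_gun = 0.007*403/5 = 0.5642 m/s, E_r = 0.5*m_gun*v_r^2 = 0.5*5*0.5642^2 = 0.7958 J

0.7958 J


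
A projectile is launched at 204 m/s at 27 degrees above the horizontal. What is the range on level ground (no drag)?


R = v0^2 * sin(2*theta) / g = 204^2 * sin(2*27°) / 9.81 = 3432 m

3432 m


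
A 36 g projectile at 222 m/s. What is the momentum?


p = m*v = 0.036*222 = 7.992 kg·m/s

7.992 kg·m/s


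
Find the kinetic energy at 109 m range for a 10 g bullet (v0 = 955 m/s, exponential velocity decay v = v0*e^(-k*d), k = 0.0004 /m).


v = v0*exp(-k*d) = 955*exp(-0.0004*109) = 914.257 m/s
E = 0.5*m*v^2 = 0.5*0.01*914.257^2 = 4179 J

4179 J


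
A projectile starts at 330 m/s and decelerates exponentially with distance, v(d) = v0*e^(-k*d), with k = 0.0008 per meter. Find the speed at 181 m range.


v = v0*exp(-k*d) = 330*exp(-0.0008*181) = 285.5 m/s

285.5 m/s


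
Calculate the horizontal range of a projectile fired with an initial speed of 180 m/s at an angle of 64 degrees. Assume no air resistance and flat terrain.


R = v0^2 * sin(2*theta) / g = 180^2 * sin(2*64°) / 9.81 = 2603 m

2603 m


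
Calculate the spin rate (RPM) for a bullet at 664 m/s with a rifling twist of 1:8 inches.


twist_m = 8*0.0254 = 0.2032 m
spin = v/twist = 664/0.2032 = 3267.717 rev/s
RPM = spin*60 = 3267.717*60 ≈ 196063 RPM

196063 RPM


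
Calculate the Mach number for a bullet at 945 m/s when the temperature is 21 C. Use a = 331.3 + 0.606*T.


a = 331.3 + 0.606*(21) = 344.026 m/s
M = v/a = 945/344.026 = 2.747

2.747


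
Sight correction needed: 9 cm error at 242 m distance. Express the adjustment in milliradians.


1 mrad subtends 1 cm per 10 m of range, so adj = error_cm / (dist_m / 10) = 9 / (242/10) = 0.3719 mrad

0.3719 mrad


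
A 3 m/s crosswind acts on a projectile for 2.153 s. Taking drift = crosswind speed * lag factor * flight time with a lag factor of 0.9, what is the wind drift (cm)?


drift = v_wind * lag * t = 3 * 0.9 * 2.153 = 5.8131 m ≈ 581.3 cm

581.3 cm


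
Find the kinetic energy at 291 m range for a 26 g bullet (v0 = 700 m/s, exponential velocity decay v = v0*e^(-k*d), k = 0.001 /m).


v = v0*exp(-k*d) = 700*exp(-0.001*291) = 523.261 m/s
E = 0.5*m*v^2 = 0.5*0.026*523.261^2 = 3559 J

3559 J


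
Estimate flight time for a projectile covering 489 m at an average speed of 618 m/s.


t = d/v = 489/618 = 0.7913 s

0.7913 s


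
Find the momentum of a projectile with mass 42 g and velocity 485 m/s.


p = m*v = 0.042*485 = 20.37 kg·m/s

20.37 kg·m/s


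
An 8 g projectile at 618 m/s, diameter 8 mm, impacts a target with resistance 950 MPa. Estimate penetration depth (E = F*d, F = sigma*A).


A = pi*(d/2)^2 = pi*(8/2)^2 = 50.2655 mm^2
E = 0.5*m*v^2 = 0.5*0.008*618^2 = 1527.7 J
depth = E/(sigma*A) = 1527.7 J / (950 MPa * 50.2655 mm^2) = 1527.7/(950 * 50.2655) m = 0.0319922 m ≈ 31.99 mm

31.99 mm


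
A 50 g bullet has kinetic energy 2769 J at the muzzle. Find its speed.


v = sqrt(2*E/m) = sqrt(2*2769/0.05) = 332.8 m/s

332.8 m/s


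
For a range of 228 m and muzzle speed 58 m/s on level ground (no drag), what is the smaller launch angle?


sin(2*theta) = R*g/v0^2 = 228*9.81/58^2 = 0.664887, theta = arcsin(0.664887)/2 = 20.84°

20.84 degrees


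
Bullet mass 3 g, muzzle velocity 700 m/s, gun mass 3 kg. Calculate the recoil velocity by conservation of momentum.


v_recoil = m_p * v_p / m_gun = 0.003 * 700 / 3 = 0.7 m/s

0.7 m/s


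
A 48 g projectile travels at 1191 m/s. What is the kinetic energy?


E = 0.5*m*v^2 = 0.5*0.048*1191^2 = 34044 J

34044 J


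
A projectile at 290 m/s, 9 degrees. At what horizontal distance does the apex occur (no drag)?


R = v0^2*sin(2*theta)/g = 290^2*sin(2*9°)/9.81 = 2649.17 m
apex_dist = R/2 = 2649.17/2 = 1325 m

1325 m


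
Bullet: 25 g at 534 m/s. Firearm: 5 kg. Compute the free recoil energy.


v_r = m_p*v_p/m_gun = 0.025*534/5 = 2.67 m/s, E_r = 0.5*m_gun*v_r^2 = 0.5*5*2.67^2 = 17.82 J

17.82 J


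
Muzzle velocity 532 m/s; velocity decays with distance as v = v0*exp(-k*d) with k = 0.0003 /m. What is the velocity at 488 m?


v = v0*exp(-k*d) = 532*exp(-0.0003*488) = 459.5 m/s

459.5 m/s


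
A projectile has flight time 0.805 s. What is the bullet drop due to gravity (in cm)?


drop = 0.5*g*t^2 = 0.5*9.81*0.805^2 = 3.17856 m ≈ 317.9 cm

317.9 cm


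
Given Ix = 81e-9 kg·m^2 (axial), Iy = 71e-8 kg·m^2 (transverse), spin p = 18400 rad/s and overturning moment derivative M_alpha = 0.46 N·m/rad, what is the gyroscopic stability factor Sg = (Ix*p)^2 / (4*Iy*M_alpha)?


Sg = Ix^2 * p^2 / (4 * Iy * M_alpha) = (81e-9)^2 * 18400^2 / (4 * 71e-8 * 0.46) = 1.7

1.7
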